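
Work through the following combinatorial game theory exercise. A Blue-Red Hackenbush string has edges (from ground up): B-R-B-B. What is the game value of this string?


Edges (from ground): B-R-B-B
By Berlekamp's sign-expansion rule, a Blue-Red Hackenbush stalk has the value of the surreal number whose sign sequence is the edge sequence with B -> + and R -> -.
Sign sequence: +-++
Trace the sign expansion in the surreal number tree, starting from 0:
Edge 1: B (sign +) -> bounds (0, +inf), value = 1
Edge 2: R (sign -) -> bounds (0, 1), value = 1/2
Edge 3: B (sign +) -> bounds (1/2, 1), value = 3/4
Edge 4: B (sign +) -> bounds (3/4, 1), value = 7/8
Game value = 7/8

7/8


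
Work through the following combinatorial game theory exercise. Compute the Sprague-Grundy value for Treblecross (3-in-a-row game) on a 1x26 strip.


Treblecross: place X on empty cells; 3-in-a-row wins.
Playing within two cells of an existing X lets the opponent win at once, so sensible play treats the cells i-2..i+2 around each X as dead. The player left with no safe cell loses, so this is a normal-play take-away game on strips of safe cells.
Placing X at cell i (0-indexed) of a strip of k safe cells leaves independent strips of sizes max(0, i-2) and max(0, k-i-3). Hence G(k) = mex{ G(max(0,i-2)) XOR G(max(0,k-i-3)) : 0 <= i < k }, with G(0) = 0.
G(1): splits (0,0):0^0=0 -> mex({0}) = 1
G(2): splits (0,0):0^0=0 -> mex({0}) = 1
G(3): splits (0,0):0^0=0 -> mex({0}) = 1
G(4): splits (0,1):0^1=1 (0,0):0^0=0 -> mex({0, 1}) = 2
G(5): splits (0,2):0^1=1 (0,1):0^1=1 (0,0):0^0=0 -> mex({0, 1}) = 2
G(6) = mex({1}) = 0
G(7) = mex({0, 1, 2}) = 3
G(8) = mex({0, 1, 2}) = 3
G(9) = mex({0, 2}) = 1
G(10) = mex({0, 2, 3}) = 1
G(11) = mex({0, 3}) = 1
G(12) = mex({1, 3}) = 0
G(13) = mex({0, 1, 2, 3}) = 4
G(14) = mex({0, 1, 2}) = 3
G(15) = mex({0, 1, 2}) = 3
G(16) = mex({0, 1, 2, 4}) = 3
G(17) = mex({0, 1, 3, 4}) = 2
G(18) = mex({0, 1, 3, 4}) = 2
G(19) = mex({0, 1, 3, 5}) = 2
G(20) = mex({0, 1, 2, 3, 5}) = 4
G(21) = mex({0, 1, 2, 3, 5}) = 4
G(22) = mex({1, 2, 6}) = 0
G(23) = mex({0, 1, 2, 3, 4, 6}) = 5
G(24) = mex({0, 1, 2, 3, 4}) = 5
G(25) = mex({0, 1, 3, 4, 7}) = 2
G(26) = mex({0, 1, 3, 4, 5, 7}) = 2
Therefore G(26) = 2.

2


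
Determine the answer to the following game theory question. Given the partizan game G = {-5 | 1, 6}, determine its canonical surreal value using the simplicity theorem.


Left options: {-5}, max = -5
Right options: {1, 6}, min = 1
All options are numbers and max(Left) < min(Right), so by the simplicity theorem the value is the simplest (earliest-born) number strictly between -5 and 1.
Integers -4 through 0 all lie strictly between -5 and 1.
Among integers, the simplest (lowest birthday = smallest |n|; 0 is born on day 0, +-n on day n) is 0.
No non-integer in the interval can be simpler: if x is a non-integer in the interval, then floor(x) or ceil(x) also lies in the interval (the interval contains an integer), and both are proper prefixes of x's sign expansion, i.e. born earlier. So the game value is 0.
Game value = 0

0


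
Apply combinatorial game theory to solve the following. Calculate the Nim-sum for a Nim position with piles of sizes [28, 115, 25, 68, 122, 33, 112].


We need the XOR (exclusive or) of all pile sizes.
After XOR-ing pile 1 (size 28): 0 XOR 28 = 28
After XOR-ing pile 2 (size 115): 28 XOR 115 = 111
After XOR-ing pile 3 (size 25): 111 XOR 25 = 118
After XOR-ing pile 4 (size 68): 118 XOR 68 = 50
After XOR-ing pile 5 (size 122): 50 XOR 122 = 72
After XOR-ing pile 6 (size 33): 72 XOR 33 = 105
After XOR-ing pile 7 (size 112): 105 XOR 112 = 25
The Nim-value of this position is 25.

25


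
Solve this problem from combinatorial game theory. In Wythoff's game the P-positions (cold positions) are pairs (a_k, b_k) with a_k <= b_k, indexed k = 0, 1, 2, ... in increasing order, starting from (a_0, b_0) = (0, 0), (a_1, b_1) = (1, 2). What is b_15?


By Wythoff's theorem, a_k = floor(k * phi) and b_k = floor(k * phi^2) = a_k + k, where phi = (1 + sqrt(5))/2 is the golden ratio.
phi = (1 + sqrt(5))/2 = 1.618034
phi^2 = phi + 1 = 2.618034
k = 15
k * phi^2 = 15 * 2.618034 = 39.270510
b_15 = floor(k * phi^2) = 39 (check: a_15 + k = 24 + 15 = 39)

39


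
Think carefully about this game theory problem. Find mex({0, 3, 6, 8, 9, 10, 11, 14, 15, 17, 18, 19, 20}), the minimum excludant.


Set = {0, 3, 6, 8, 9, 10, 11, 14, 15, 17, 18, 19, 20}
0 is in the set.
1 is NOT in the set. This is the mex.
mex = 1

1


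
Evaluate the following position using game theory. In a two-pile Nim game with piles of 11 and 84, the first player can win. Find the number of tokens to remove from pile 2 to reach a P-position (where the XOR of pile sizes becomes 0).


Piles: 11 and 84
Current XOR: 11 XOR 84 = 95 (non-zero, so this is an N-position).
To make the XOR zero, we need to find a move that balances the piles.
For pile 2 (size 84): target = 84 XOR 95 = 11
We reduce pile 2 from 84 to 11.
Tokens removed: 84 - 11 = 73
Verification: 11 XOR 11 = 0

73


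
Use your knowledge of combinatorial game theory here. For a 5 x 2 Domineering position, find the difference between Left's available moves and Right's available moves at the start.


Board is 5 x 2 (rows x cols).
Left (vertical) placements: (rows-1) * cols = 4 * 2 = 8
Right (horizontal) placements: rows * (cols-1) = 5 * 1 = 5
Advantage = Left - Right = 8 - 5 = 3

3


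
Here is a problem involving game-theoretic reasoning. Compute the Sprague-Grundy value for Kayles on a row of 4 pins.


Kayles: a move removes 1 or 2 adjacent pins from a contiguous row.
Removing pins from a row of k leaves two independent rows (a, b) with a + b = k - 1 (one pin) or a + b = k - 2 (two pins); an end removal gives a = 0.
By Sprague-Grundy, G(k) = mex{ G(a) XOR G(b) } over all these splits. G(0) = 0.
G(1): splits (0,0):0^0=0 -> mex({0}) = 1
G(2): splits (0,1):0^1=1 (0,0):0^0=0 -> mex({0, 1}) = 2
G(3): splits (0,2):0^2=2 (1,1):1^1=0 (0,1):0^1=1 -> mex({0, 1, 2}) = 3
G(4): splits (0,3):0^3=3 (1,2):1^2=3 (0,2):0^2=2 (1,1):1^1=0 -> mex({0, 2, 3}) = 1
Therefore G(4) = 1.

1


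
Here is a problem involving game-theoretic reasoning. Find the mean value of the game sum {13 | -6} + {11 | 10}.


G1 = {13 | -6}, G2 = {11 | 10}
Each is a switch {a | b} with numbers a > b; its mean value is (a + b)/2, and mean value is additive over game sums: m(G1 + G2) = m(G1) + m(G2).
Mean of G1 = (13 + (-6))/2 = 7/2 = 7/2
Mean of G2 = (11 + (10))/2 = 21/2 = 21/2
Mean of G1 + G2 = 7/2 + 21/2 = 14

14


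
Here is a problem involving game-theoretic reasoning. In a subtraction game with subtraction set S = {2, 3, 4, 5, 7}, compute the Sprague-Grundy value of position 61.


The subtraction set is S = {2, 3, 4, 5, 7}.
G(k) = mex{ G(k - s) : s in S, s <= k }. We compute iteratively: G(0) = 0.
G(1) = mex({}) = 0
G(2) = mex({0}) = 1
G(3) = mex({0}) = 1
G(4) = mex({0, 1}) = 2
G(5) = mex({0, 1}) = 2
G(6) = mex({0, 1, 2}) = 3
G(7) = mex({0, 1, 2}) = 3
G(8) = mex({0, 1, 2, 3}) = 4
G(9) = mex({1, 2, 3}) = 0
G(10) = mex({1, 2, 3, 4}) = 0
G(11) = mex({0, 2, 3, 4}) = 1
G(12) = mex({0, 2, 3, 4}) = 1
G(13) = mex({0, 1, 3, 4}) = 2
G(14) = mex({0, 1, 3}) = 2
G(15) = mex({0, 1, 2, 4}) = 3
Observe that G(9)..G(15) = 0, 0, 1, 1, 2, 2, 3 repeats G(0)..G(6) = 0, 0, 1, 1, 2, 2, 3.
For k >= max(S) = 7, G(k) is determined by the previous 7 values G(k-7)..G(k-1); a window of 7 consecutive values has recurred shifted by 9, so by induction G(k + 9) = G(k) for all k >= 0: the sequence is periodic from the start with period 9.
One period: G(0..8) = 0, 0, 1, 1, 2, 2, 3, 3, 4.
61 mod 9 = 7, so G(61) = G(7) = 3.

3


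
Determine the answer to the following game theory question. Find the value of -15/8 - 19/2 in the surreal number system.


x = -15/8, y = 19/2
Converting to common denominator: 8
x = -15/8, y = 76/8
x - y = -15/8 - 19/2 = -91/8

-91/8


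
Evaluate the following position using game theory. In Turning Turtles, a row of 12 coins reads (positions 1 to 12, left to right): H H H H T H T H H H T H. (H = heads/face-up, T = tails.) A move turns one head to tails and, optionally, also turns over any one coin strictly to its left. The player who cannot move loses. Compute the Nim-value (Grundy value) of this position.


Coins: H H H H T H T H H H T H
Key fact: a single head at position k behaves exactly like a Nim heap of size k (turning it to T and optionally flipping a coin at j < k corresponds to moving the heap from k to j, or to 0), and heads combine as a disjunctive sum (two heads at the same place would cancel, matching j XOR j = 0). So the Nim-value is the XOR of the 1-indexed positions of the heads.
Face-up positions (1-indexed): [1, 2, 3, 4, 6, 8, 9, 10, 12]
XOR 0 with 1: 0 XOR 1 = 1
XOR 1 with 2: 1 XOR 2 = 3
XOR 3 with 3: 3 XOR 3 = 0
XOR 0 with 4: 0 XOR 4 = 4
XOR 4 with 6: 4 XOR 6 = 2
XOR 2 with 8: 2 XOR 8 = 10
XOR 10 with 9: 10 XOR 9 = 3
XOR 3 with 10: 3 XOR 10 = 9
XOR 9 with 12: 9 XOR 12 = 5
Nim-value = 5

5


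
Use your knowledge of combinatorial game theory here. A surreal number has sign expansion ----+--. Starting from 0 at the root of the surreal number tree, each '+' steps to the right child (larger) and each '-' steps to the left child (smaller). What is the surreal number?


Sign expansion: ----+--
Rule: track bounds (lo, hi), initially (-inf, +inf). On '+', the current value becomes lo and we move to the simplest number in (value, hi): value + 1 if hi = +inf, otherwise the midpoint (value + hi)/2. On '-', the current value becomes hi and we move to value - 1 if lo = -inf, otherwise the midpoint (lo + value)/2.
Start at 0.
Step 1: sign = -, move left. Bounds: (-inf, 0). Value = -1
Step 2: sign = -, move left. Bounds: (-inf, -1). Value = -2
Step 3: sign = -, move left. Bounds: (-inf, -2). Value = -3
Step 4: sign = -, move left. Bounds: (-inf, -3). Value = -4
Step 5: sign = +, move right. Bounds: (-4, -3). Value = -7/2
Step 6: sign = -, move left. Bounds: (-4, -7/2). Value = -15/4
Step 7: sign = -, move left. Bounds: (-4, -15/4). Value = -31/8
The surreal number with sign expansion ----+-- is -31/8.

-31/8


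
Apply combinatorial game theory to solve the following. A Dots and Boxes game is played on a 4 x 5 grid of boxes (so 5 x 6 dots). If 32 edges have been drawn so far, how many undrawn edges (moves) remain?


Grid: 4 x 5 boxes, i.e. 5 rows and 6 columns of dots.
Horizontal edges: (rows + 1) * cols = 5 * 5 = 25
Vertical edges: rows * (cols + 1) = 4 * 6 = 24
Total edges: 25 + 24 = 49
Edges drawn: 32
Remaining: 49 - 32 = 17

17


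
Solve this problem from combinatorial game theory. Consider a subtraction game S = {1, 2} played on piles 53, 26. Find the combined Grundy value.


Subtraction set: {1, 2}
For this subtraction set, G(n) = n mod 3 (period = max + 1 = 3).
Pile 1 (size 53): G(53) = 53 mod 3 = 2
Pile 2 (size 26): G(26) = 26 mod 3 = 2
Total Grundy value = XOR of all: 2 XOR 2 = 0

0


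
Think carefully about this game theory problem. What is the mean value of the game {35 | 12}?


Game = {35 | 12}, a switch {a | b} with numbers a > b.
Its thermograph has left wall a - t and right wall b + t, which meet at t = (a - b)/2, where both equal (a + b)/2. So the mast (mean value) is at (a + b)/2.
Mean = (35 + (12))/2 = 47/2 = 47/2

47/2


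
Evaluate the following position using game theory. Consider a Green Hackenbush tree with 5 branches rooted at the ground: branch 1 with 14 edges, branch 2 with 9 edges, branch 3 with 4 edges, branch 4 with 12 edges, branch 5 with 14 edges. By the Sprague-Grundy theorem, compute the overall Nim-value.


The tree has 5 branches from the ground vertex.
In Green Hackenbush, the Nim-value of a simple path of length k is k.
Branch 1: length 14, Nim-value = 14
Branch 2: length 9, Nim-value = 9
Branch 3: length 4, Nim-value = 4
Branch 4: length 12, Nim-value = 12
Branch 5: length 14, Nim-value = 14
Total Nim-value = XOR of all branch values:
0 XOR 14 = 14
14 XOR 9 = 7
7 XOR 4 = 3
3 XOR 12 = 15
15 XOR 14 = 1
Nim-value of the tree = 1

1


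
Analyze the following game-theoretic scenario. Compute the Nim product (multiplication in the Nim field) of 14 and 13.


Nim multiplication is bilinear over XOR: (u XOR v) * w = (u*w) XOR (v*w).
So we split each operand into its bit components and XOR the pairwise Nim products.
14 = 2 + 4 + 8 (as XOR of powers of 2).
13 = 1 + 4 + 8 (as XOR of powers of 2).
Using the standard Nim-product table on single bits:
  2*2 = 3,   2*4 = 8,   2*8 = 12,
  4*4 = 6,   4*8 = 11,  8*8 = 13,
and  1*x = x (identity), k*l = l*k (commutative).
Pairwise Nim products:
  2 * 1 = 2
  2 * 4 = 8
  2 * 8 = 12
  4 * 1 = 4
  4 * 4 = 6
  4 * 8 = 11
  8 * 1 = 8
  8 * 4 = 11
  8 * 8 = 13
XOR them: 2 XOR 8 XOR 12 XOR 4 XOR 6 XOR 11 XOR 8 XOR 11 XOR 13 = 1.
Result: 14 * 13 = 1 (in Nim).

1


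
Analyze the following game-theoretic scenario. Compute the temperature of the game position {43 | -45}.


The game is {43 | -45}, a switch {a | b} with numbers a > b.
Cooling {a | b} by t gives {a - t | b + t}, which stops being hot when a - t = b + t, i.e. at t = (a - b)/2. So the temperature of a switch is (a - b)/2.
Temperature = (Left option - Right option) / 2
= (43 - (-45)) / 2
= 88 / 2
= 44

44


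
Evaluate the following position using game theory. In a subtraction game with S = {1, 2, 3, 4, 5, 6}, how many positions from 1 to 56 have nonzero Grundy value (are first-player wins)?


Subtraction set S = {1, 2, 3, 4, 5, 6}, so G(n) = n mod 7.
G(n) = 0 when n is a multiple of 7.
Multiples of 7 in [1, 56]: 8
N-positions (nonzero Grundy) = 56 - 8 = 48

48


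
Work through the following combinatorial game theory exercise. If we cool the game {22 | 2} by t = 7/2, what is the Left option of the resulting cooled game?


Original game: {22 | 2} (a switch {a | b} with a > b).
Cooling by t (for t below the temperature (a - b)/2 = 10) taxes each move by t: {a | b} cooled by t is {a - t | b + t}.
Cooling amount: t = 7/2
Cooled Left option: 22 - 7/2 = 37/2
Cooled Right option: 2 + 7/2 = 11/2
Cooled game: {37/2 | 11/2}
Left option = 37/2

37/2


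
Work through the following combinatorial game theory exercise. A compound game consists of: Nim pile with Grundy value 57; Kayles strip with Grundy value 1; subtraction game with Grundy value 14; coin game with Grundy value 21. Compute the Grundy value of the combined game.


By the Sprague-Grundy theorem, the Grundy value of a sum of games is the XOR of individual Grundy values.
Nim pile: Grundy value = 57. Running XOR: 0 XOR 57 = 57
Kayles strip: Grundy value = 1. Running XOR: 57 XOR 1 = 56
subtraction game: Grundy value = 14. Running XOR: 56 XOR 14 = 54
coin game: Grundy value = 21. Running XOR: 54 XOR 21 = 35
The combined Grundy value is 35.

35


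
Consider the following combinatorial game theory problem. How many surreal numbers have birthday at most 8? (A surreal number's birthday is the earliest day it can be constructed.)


Day 0: {|} = 0 is born. Count = 1.
Day n: the number of surreal numbers born by day n is 2^(n+1) - 1.
By day 0: 2^1 - 1 = 1
By day 1: 2^2 - 1 = 3
By day 2: 2^3 - 1 = 7
By day 3: 2^4 - 1 = 15
By day 4: 2^5 - 1 = 31
By day 5: 2^6 - 1 = 63
By day 6: 2^7 - 1 = 127
By day 7: 2^8 - 1 = 255
By day 8: 2^9 - 1 = 511
By day 8: 511 surreal numbers.

511


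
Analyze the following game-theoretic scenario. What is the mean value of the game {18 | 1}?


Game = {18 | 1}, a switch {a | b} with numbers a > b.
Its thermograph has left wall a - t and right wall b + t, which meet at t = (a - b)/2, where both equal (a + b)/2. So the mast (mean value) is at (a + b)/2.
Mean = (18 + (1))/2 = 19/2 = 19/2

19/2


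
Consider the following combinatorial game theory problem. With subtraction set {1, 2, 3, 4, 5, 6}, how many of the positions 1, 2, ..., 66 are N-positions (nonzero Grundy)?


Subtraction set S = {1, 2, 3, 4, 5, 6}, so G(n) = n mod 7.
G(n) = 0 when n is a multiple of 7.
Multiples of 7 in [1, 66]: 9
N-positions (nonzero Grundy) = 66 - 9 = 57

57


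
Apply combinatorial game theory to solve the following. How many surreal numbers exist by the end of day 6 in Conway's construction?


Day 0: {|} = 0 is born. Count = 1.
Day n: the number of surreal numbers born by day n is 2^(n+1) - 1.
By day 0: 2^1 - 1 = 1
By day 1: 2^2 - 1 = 3
By day 2: 2^3 - 1 = 7
By day 3: 2^4 - 1 = 15
By day 4: 2^5 - 1 = 31
By day 5: 2^6 - 1 = 63
By day 6: 2^7 - 1 = 127
By day 6: 127 surreal numbers.

127


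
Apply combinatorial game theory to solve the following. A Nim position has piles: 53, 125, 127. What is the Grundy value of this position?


We need the XOR (exclusive or) of all pile sizes.
After XOR-ing pile 1 (size 53): 0 XOR 53 = 53
After XOR-ing pile 2 (size 125): 53 XOR 125 = 72
After XOR-ing pile 3 (size 127): 72 XOR 127 = 55
The Nim-value of this position is 55.

55


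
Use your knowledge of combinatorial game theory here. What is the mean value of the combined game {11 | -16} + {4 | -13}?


G1 = {11 | -16}, G2 = {4 | -13}
Each is a switch {a | b} with numbers a > b; its mean value is (a + b)/2, and mean value is additive over game sums: m(G1 + G2) = m(G1) + m(G2).
Mean of G1 = (11 + (-16))/2 = -5/2 = -5/2
Mean of G2 = (4 + (-13))/2 = -9/2 = -9/2
Mean of G1 + G2 = -5/2 + -9/2 = -7

-7


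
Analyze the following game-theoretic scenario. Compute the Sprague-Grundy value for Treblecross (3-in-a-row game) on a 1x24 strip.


Treblecross: place X on empty cells; 3-in-a-row wins.
Playing within two cells of an existing X lets the opponent win at once, so sensible play treats the cells i-2..i+2 around each X as dead. The player left with no safe cell loses, so this is a normal-play take-away game on strips of safe cells.
Placing X at cell i (0-indexed) of a strip of k safe cells leaves independent strips of sizes max(0, i-2) and max(0, k-i-3). Hence G(k) = mex{ G(max(0,i-2)) XOR G(max(0,k-i-3)) : 0 <= i < k }, with G(0) = 0.
G(1): splits (0,0):0^0=0 -> mex({0}) = 1
G(2): splits (0,0):0^0=0 -> mex({0}) = 1
G(3): splits (0,0):0^0=0 -> mex({0}) = 1
G(4): splits (0,1):0^1=1 (0,0):0^0=0 -> mex({0, 1}) = 2
G(5): splits (0,2):0^1=1 (0,1):0^1=1 (0,0):0^0=0 -> mex({0, 1}) = 2
G(6) = mex({1}) = 0
G(7) = mex({0, 1, 2}) = 3
G(8) = mex({0, 1, 2}) = 3
G(9) = mex({0, 2}) = 1
G(10) = mex({0, 2, 3}) = 1
G(11) = mex({0, 3}) = 1
G(12) = mex({1, 3}) = 0
G(13) = mex({0, 1, 2, 3}) = 4
G(14) = mex({0, 1, 2}) = 3
G(15) = mex({0, 1, 2}) = 3
G(16) = mex({0, 1, 2, 4}) = 3
G(17) = mex({0, 1, 3, 4}) = 2
G(18) = mex({0, 1, 3, 4}) = 2
G(19) = mex({0, 1, 3, 5}) = 2
G(20) = mex({0, 1, 2, 3, 5}) = 4
G(21) = mex({0, 1, 2, 3, 5}) = 4
G(22) = mex({1, 2, 6}) = 0
G(23) = mex({0, 1, 2, 3, 4, 6}) = 5
G(24) = mex({0, 1, 2, 3, 4}) = 5
Therefore G(24) = 5.

5


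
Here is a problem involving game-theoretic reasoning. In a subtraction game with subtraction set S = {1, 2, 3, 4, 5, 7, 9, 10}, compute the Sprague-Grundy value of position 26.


The subtraction set is S = {1, 2, 3, 4, 5, 7, 9, 10}.
G(k) = mex{ G(k - s) : s in S, s <= k }. We compute iteratively: G(0) = 0.
G(1) = mex({0}) = 1
G(2) = mex({0, 1}) = 2
G(3) = mex({0, 1, 2}) = 3
G(4) = mex({0, 1, 2, 3}) = 4
G(5) = mex({0, 1, 2, 3, 4}) = 5
G(6) = mex({1, 2, 3, 4, 5}) = 0
G(7) = mex({0, 2, 3, 4, 5}) = 1
G(8) = mex({0, 1, 3, 4, 5}) = 2
G(9) = mex({0, 1, 2, 4, 5}) = 3
G(10) = mex({0, 1, 2, 3, 5}) = 4
G(11) = mex({0, 1, 2, 3, 4}) = 5
G(12) = mex({1, 2, 3, 4, 5}) = 0
G(13) = mex({0, 2, 3, 4, 5}) = 1
G(14) = mex({0, 1, 3, 4, 5}) = 2
G(15) = mex({0, 1, 2, 4, 5}) = 3
Observe that G(6)..G(15) = 0, 1, 2, 3, 4, 5, 0, 1, 2, 3 repeats G(0)..G(9) = 0, 1, 2, 3, 4, 5, 0, 1, 2, 3.
For k >= max(S) = 10, G(k) is determined by the previous 10 values G(k-10)..G(k-1); a window of 10 consecutive values has recurred shifted by 6, so by induction G(k + 6) = G(k) for all k >= 0: the sequence is periodic from the start with period 6.
One period: G(0..5) = 0, 1, 2, 3, 4, 5.
26 mod 6 = 2, so G(26) = G(2) = 2.

2


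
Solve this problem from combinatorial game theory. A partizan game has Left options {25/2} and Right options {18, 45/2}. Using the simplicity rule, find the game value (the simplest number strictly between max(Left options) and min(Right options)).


Left options: {25/2}, max = 25/2
Right options: {18, 45/2}, min = 18
All options are numbers and max(Left) < min(Right), so by the simplicity theorem the value is the simplest (earliest-born) number strictly between 25/2 and 18.
Integers 13 through 17 all lie strictly between 25/2 and 18.
Among integers, the simplest (lowest birthday = smallest |n|; 0 is born on day 0, +-n on day n) is 13.
No non-integer in the interval can be simpler: if x is a non-integer in the interval, then floor(x) or ceil(x) also lies in the interval (the interval contains an integer), and both are proper prefixes of x's sign expansion, i.e. born earlier. So the game value is 13.
Game value = 13

13


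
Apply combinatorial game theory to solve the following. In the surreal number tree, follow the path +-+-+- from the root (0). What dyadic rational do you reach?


Sign expansion: +-+-+-
Rule: track bounds (lo, hi), initially (-inf, +inf). On '+', the current value becomes lo and we move to the simplest number in (value, hi): value + 1 if hi = +inf, otherwise the midpoint (value + hi)/2. On '-', the current value becomes hi and we move to value - 1 if lo = -inf, otherwise the midpoint (lo + value)/2.
Start at 0.
Step 1: sign = +, move right. Bounds: (0, +inf). Value = 1
Step 2: sign = -, move left. Bounds: (0, 1). Value = 1/2
Step 3: sign = +, move right. Bounds: (1/2, 1). Value = 3/4
Step 4: sign = -, move left. Bounds: (1/2, 3/4). Value = 5/8
Step 5: sign = +, move right. Bounds: (5/8, 3/4). Value = 11/16
Step 6: sign = -, move left. Bounds: (5/8, 11/16). Value = 21/32
The surreal number with sign expansion +-+-+- is 21/32.

21/32


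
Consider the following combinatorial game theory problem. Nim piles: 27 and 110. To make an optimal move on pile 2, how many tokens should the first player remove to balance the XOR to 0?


Piles: 27 and 110
Current XOR: 27 XOR 110 = 117 (non-zero, so this is an N-position).
To make the XOR zero, we need to find a move that balances the piles.
For pile 2 (size 110): target = 110 XOR 117 = 27
We reduce pile 2 from 110 to 27.
Tokens removed: 110 - 27 = 83
Verification: 27 XOR 27 = 0

83


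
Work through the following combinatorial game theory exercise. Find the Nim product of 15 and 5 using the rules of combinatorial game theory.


Nim multiplication is bilinear over XOR: (u XOR v) * w = (u*w) XOR (v*w).
So we split each operand into its bit components and XOR the pairwise Nim products.
15 = 1 + 2 + 4 + 8 (as XOR of powers of 2).
5 = 1 + 4 (as XOR of powers of 2).
Using the standard Nim-product table on single bits:
  2*2 = 3,   2*4 = 8,   2*8 = 12,
  4*4 = 6,   4*8 = 11,  8*8 = 13,
and  1*x = x (identity), k*l = l*k (commutative).
Pairwise Nim products:
  1 * 1 = 1
  1 * 4 = 4
  2 * 1 = 2
  2 * 4 = 8
  4 * 1 = 4
  4 * 4 = 6
  8 * 1 = 8
  8 * 4 = 11
XOR them: 1 XOR 4 XOR 2 XOR 8 XOR 4 XOR 6 XOR 8 XOR 11 = 14.
Result: 15 * 5 = 14 (in Nim).

14


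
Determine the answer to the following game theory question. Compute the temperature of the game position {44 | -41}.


The game is {44 | -41}, a switch {a | b} with numbers a > b.
Cooling {a | b} by t gives {a - t | b + t}, which stops being hot when a - t = b + t, i.e. at t = (a - b)/2. So the temperature of a switch is (a - b)/2.
Temperature = (Left option - Right option) / 2
= (44 - (-41)) / 2
= 85 / 2
= 85/2

85/2


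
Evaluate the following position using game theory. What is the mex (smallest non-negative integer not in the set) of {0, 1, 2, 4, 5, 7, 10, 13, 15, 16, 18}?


Set = {0, 1, 2, 4, 5, 7, 10, 13, 15, 16, 18}
0 is in the set.
1 is in the set.
2 is in the set.
3 is NOT in the set. This is the mex.
mex = 3

3


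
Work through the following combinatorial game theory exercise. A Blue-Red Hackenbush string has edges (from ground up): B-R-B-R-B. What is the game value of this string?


Edges (from ground): B-R-B-R-B
By Berlekamp's sign-expansion rule, a Blue-Red Hackenbush stalk has the value of the surreal number whose sign sequence is the edge sequence with B -> + and R -> -.
Sign sequence: +-+-+
Trace the sign expansion in the surreal number tree, starting from 0:
Edge 1: B (sign +) -> bounds (0, +inf), value = 1
Edge 2: R (sign -) -> bounds (0, 1), value = 1/2
Edge 3: B (sign +) -> bounds (1/2, 1), value = 3/4
Edge 4: R (sign -) -> bounds (1/2, 3/4), value = 5/8
Edge 5: B (sign +) -> bounds (5/8, 3/4), value = 11/16
Game value = 11/16

11/16


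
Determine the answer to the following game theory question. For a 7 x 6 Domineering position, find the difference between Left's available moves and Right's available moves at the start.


Board is 7 x 6 (rows x cols).
Left (vertical) placements: (rows-1) * cols = 6 * 6 = 36
Right (horizontal) placements: rows * (cols-1) = 7 * 5 = 35
Advantage = Left - Right = 36 - 35 = 1

1


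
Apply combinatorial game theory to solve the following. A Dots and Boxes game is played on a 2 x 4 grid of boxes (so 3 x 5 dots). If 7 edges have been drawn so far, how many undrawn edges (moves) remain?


Grid: 2 x 4 boxes, i.e. 3 rows and 5 columns of dots.
Horizontal edges: (rows + 1) * cols = 3 * 4 = 12
Vertical edges: rows * (cols + 1) = 2 * 5 = 10
Total edges: 12 + 10 = 22
Edges drawn: 7
Remaining: 22 - 7 = 15

15


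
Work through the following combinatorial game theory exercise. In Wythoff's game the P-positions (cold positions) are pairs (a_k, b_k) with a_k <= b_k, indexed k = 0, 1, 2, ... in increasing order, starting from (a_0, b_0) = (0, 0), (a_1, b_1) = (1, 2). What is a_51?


By Wythoff's theorem, a_k = floor(k * phi) and b_k = floor(k * phi^2) = a_k + k, where phi = (1 + sqrt(5))/2 is the golden ratio.
phi = (1 + sqrt(5))/2 = 1.618034
k = 51
k * phi = 51 * 1.618034 = 82.519733
a_51 = floor(k * phi) = 82

82


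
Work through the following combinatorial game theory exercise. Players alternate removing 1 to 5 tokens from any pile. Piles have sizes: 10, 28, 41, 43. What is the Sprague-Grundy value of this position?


Subtraction set: {1, 2, 3, 4, 5}
For this subtraction set, G(n) = n mod 6 (period = max + 1 = 6).
Pile 1 (size 10): G(10) = 10 mod 6 = 4
Pile 2 (size 28): G(28) = 28 mod 6 = 4
Pile 3 (size 41): G(41) = 41 mod 6 = 5
Pile 4 (size 43): G(43) = 43 mod 6 = 1
Total Grundy value = XOR of all: 4 XOR 4 XOR 5 XOR 1 = 4

4


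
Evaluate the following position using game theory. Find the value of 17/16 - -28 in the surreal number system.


x = 17/16, y = -28
Converting to common denominator: 16
x = 17/16, y = -448/16
x - y = 17/16 - -28 = 465/16

465/16


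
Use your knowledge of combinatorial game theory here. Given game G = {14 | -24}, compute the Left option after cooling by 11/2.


Original game: {14 | -24} (a switch {a | b} with a > b).
Cooling by t (for t below the temperature (a - b)/2 = 19) taxes each move by t: {a | b} cooled by t is {a - t | b + t}.
Cooling amount: t = 11/2
Cooled Left option: 14 - 11/2 = 17/2
Cooled Right option: -24 + 11/2 = -37/2
Cooled game: {17/2 | -37/2}
Left option = 17/2

17/2


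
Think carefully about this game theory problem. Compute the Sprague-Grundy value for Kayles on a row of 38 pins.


Kayles: a move removes 1 or 2 adjacent pins from a contiguous row.
Removing pins from a row of k leaves two independent rows (a, b) with a + b = k - 1 (one pin) or a + b = k - 2 (two pins); an end removal gives a = 0.
By Sprague-Grundy, G(k) = mex{ G(a) XOR G(b) } over all these splits. G(0) = 0.
G(1): splits (0,0):0^0=0 -> mex({0}) = 1
G(2): splits (0,1):0^1=1 (0,0):0^0=0 -> mex({0, 1}) = 2
G(3): splits (0,2):0^2=2 (1,1):1^1=0 (0,1):0^1=1 -> mex({0, 1, 2}) = 3
G(4): splits (0,3):0^3=3 (1,2):1^2=3 (0,2):0^2=2 (1,1):1^1=0 -> mex({0, 2, 3}) = 1
G(5): splits (0,4):0^1=1 (1,3):1^3=2 (2,2):2^2=0 (0,3):0^3=3 (1,2):1^2=3 -> mex({0, 1, 2, 3}) = 4
G(6) = mex({0, 1, 2, 4}) = 3
G(7) = mex({0, 1, 3, 4, 5}) = 2
G(8) = mex({0, 2, 3, 5, 6}) = 1
G(9) = mex({0, 1, 2, 3, 6, 7}) = 4
G(10) = mex({0, 1, 3, 4, 5, 7}) = 2
G(11) = mex({0, 1, 2, 3, 4, 5}) = 6
G(12) = mex({0, 1, 2, 3, 5, 6, 7}) = 4
G(13) = mex({0, 2, 3, 4, 6, 7}) = 1
G(14) = mex({0, 1, 4, 5, 6, 7}) = 2
G(15) = mex({0, 1, 2, 3, 4, 5, 6}) = 7
G(16) = mex({0, 2, 3, 5, 6, 7}) = 1
G(17) = mex({0, 1, 2, 3, 5, 6, 7}) = 4
G(18) = mex({0, 1, 2, 4, 5, 6}) = 3
G(19) = mex({0, 1, 3, 4, 5, 7}) = 2
G(20) = mex({0, 2, 3, 4, 5, 6, 7}) = 1
G(21) = mex({0, 1, 2, 3, 5, 6, 7}) = 4
G(22) = mex({0, 1, 2, 3, 4, 5, 7}) = 6
G(23) = mex({0, 1, 2, 3, 4, 5, 6}) = 7
G(24) = mex({0, 1, 2, 3, 5, 6, 7}) = 4
G(25) = mex({0, 2, 3, 4, 6, 7}) = 1
G(26) = mex({0, 1, 3, 4, 5, 6, 7}) = 2
G(27) = mex({0, 1, 2, 3, 4, 5, 6, 7}) = 8
G(28) = mex({0, 1, 2, 3, 4, 6, 7, 8}) = 5
G(29) = mex({0, 1, 2, 3, 5, 6, 7, 8, 9}) = 4
G(30) = mex({0, 1, 2, 3, 4, 5, 6, 9, 10}) = 7
G(31) = mex({0, 1, 3, 4, 5, 7, 10, 11}) = 2
G(32) = mex({0, 2, 3, 4, 5, 6, 7, 9, 11}) = 1
G(33) = mex({0, 1, 2, 3, 4, 5, 6, 7, 9, 12}) = 8
G(34) = mex({0, 1, 2, 3, 4, 5, 7, 8, 11, 12}) = 6
G(35) = mex({0, 1, 2, 3, 4, 5, 6, 8, 9, 10, 11}) = 7
G(36) = mex({0, 1, 2, 3, 5, 6, 7, 9, 10}) = 4
G(37) = mex({0, 2, 3, 4, 6, 7, 9, 10, 11, 12}) = 1
G(38) = mex({0, 1, 3, 4, 5, 6, 7, 9, 10, 11, 12}) = 2
Therefore G(38) = 2.

2


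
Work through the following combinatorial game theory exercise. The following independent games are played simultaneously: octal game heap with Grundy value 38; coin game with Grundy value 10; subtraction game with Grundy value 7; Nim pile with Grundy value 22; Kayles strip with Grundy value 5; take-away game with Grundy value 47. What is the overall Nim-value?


By the Sprague-Grundy theorem, the Grundy value of a sum of games is the XOR of individual Grundy values.
octal game heap: Grundy value = 38. Running XOR: 0 XOR 38 = 38
coin game: Grundy value = 10. Running XOR: 38 XOR 10 = 44
subtraction game: Grundy value = 7. Running XOR: 44 XOR 7 = 43
Nim pile: Grundy value = 22. Running XOR: 43 XOR 22 = 61
Kayles strip: Grundy value = 5. Running XOR: 61 XOR 5 = 56
take-away game: Grundy value = 47. Running XOR: 56 XOR 47 = 23
The combined Grundy value is 23.

23


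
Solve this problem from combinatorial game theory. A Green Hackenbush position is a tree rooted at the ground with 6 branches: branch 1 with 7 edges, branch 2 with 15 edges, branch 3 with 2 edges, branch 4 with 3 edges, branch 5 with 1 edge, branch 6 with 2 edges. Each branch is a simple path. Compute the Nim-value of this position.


The tree has 6 branches from the ground vertex.
In Green Hackenbush, the Nim-value of a simple path of length k is k.
Branch 1: length 7, Nim-value = 7
Branch 2: length 15, Nim-value = 15
Branch 3: length 2, Nim-value = 2
Branch 4: length 3, Nim-value = 3
Branch 5: length 1, Nim-value = 1
Branch 6: length 2, Nim-value = 2
Total Nim-value = XOR of all branch values:
0 XOR 7 = 7
7 XOR 15 = 8
8 XOR 2 = 10
10 XOR 3 = 9
9 XOR 1 = 8
8 XOR 2 = 10
Nim-value of the tree = 10

10


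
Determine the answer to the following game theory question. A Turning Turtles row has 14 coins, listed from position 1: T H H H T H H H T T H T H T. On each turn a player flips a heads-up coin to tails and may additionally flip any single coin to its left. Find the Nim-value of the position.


Coins: T H H H T H H H T T H T H T
Key fact: a single head at position k behaves exactly like a Nim heap of size k (turning it to T and optionally flipping a coin at j < k corresponds to moving the heap from k to j, or to 0), and heads combine as a disjunctive sum (two heads at the same place would cancel, matching j XOR j = 0). So the Nim-value is the XOR of the 1-indexed positions of the heads.
Face-up positions (1-indexed): [2, 3, 4, 6, 7, 8, 11, 13]
XOR 0 with 2: 0 XOR 2 = 2
XOR 2 with 3: 2 XOR 3 = 1
XOR 1 with 4: 1 XOR 4 = 5
XOR 5 with 6: 5 XOR 6 = 3
XOR 3 with 7: 3 XOR 7 = 4
XOR 4 with 8: 4 XOR 8 = 12
XOR 12 with 11: 12 XOR 11 = 7
XOR 7 with 13: 7 XOR 13 = 10
Nim-value = 10

10


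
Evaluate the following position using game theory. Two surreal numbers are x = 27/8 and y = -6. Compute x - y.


x = 27/8, y = -6
Converting to common denominator: 8
x = 27/8, y = -48/8
x - y = 27/8 - -6 = 75/8

75/8


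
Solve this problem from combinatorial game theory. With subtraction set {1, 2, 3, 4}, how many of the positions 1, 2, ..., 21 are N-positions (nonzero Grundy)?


Subtraction set S = {1, 2, 3, 4}, so G(n) = n mod 5.
G(n) = 0 when n is a multiple of 5.
Multiples of 5 in [1, 21]: 4
N-positions (nonzero Grundy) = 21 - 4 = 17

17


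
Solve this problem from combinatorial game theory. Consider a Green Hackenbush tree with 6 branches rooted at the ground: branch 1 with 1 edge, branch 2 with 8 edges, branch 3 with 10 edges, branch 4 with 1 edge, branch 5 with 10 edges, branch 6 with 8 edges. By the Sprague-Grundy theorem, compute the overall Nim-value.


The tree has 6 branches from the ground vertex.
In Green Hackenbush, the Nim-value of a simple path of length k is k.
Branch 1: length 1, Nim-value = 1
Branch 2: length 8, Nim-value = 8
Branch 3: length 10, Nim-value = 10
Branch 4: length 1, Nim-value = 1
Branch 5: length 10, Nim-value = 10
Branch 6: length 8, Nim-value = 8
Total Nim-value = XOR of all branch values:
0 XOR 1 = 1
1 XOR 8 = 9
9 XOR 10 = 3
3 XOR 1 = 2
2 XOR 10 = 8
8 XOR 8 = 0
Nim-value of the tree = 0

0


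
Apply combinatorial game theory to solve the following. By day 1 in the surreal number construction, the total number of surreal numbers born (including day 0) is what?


Day 0: {|} = 0 is born. Count = 1.
Day n: the number of surreal numbers born by day n is 2^(n+1) - 1.
By day 0: 2^1 - 1 = 1
By day 1: 2^2 - 1 = 3
By day 1: 3 surreal numbers.

3


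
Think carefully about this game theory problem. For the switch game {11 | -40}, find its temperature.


The game is {11 | -40}, a switch {a | b} with numbers a > b.
Cooling {a | b} by t gives {a - t | b + t}, which stops being hot when a - t = b + t, i.e. at t = (a - b)/2. So the temperature of a switch is (a - b)/2.
Temperature = (Left option - Right option) / 2
= (11 - (-40)) / 2
= 51 / 2
= 51/2

51/2


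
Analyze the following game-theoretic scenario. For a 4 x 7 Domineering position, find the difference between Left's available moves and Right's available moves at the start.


Board is 4 x 7 (rows x cols).
Left (vertical) placements: (rows-1) * cols = 3 * 7 = 21
Right (horizontal) placements: rows * (cols-1) = 4 * 6 = 24
Advantage = Left - Right = 21 - 24 = -3

-3


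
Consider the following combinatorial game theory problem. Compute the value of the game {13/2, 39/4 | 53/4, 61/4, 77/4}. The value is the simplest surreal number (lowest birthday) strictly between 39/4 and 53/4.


Left options: {13/2, 39/4}, max = 39/4
Right options: {53/4, 61/4, 77/4}, min = 53/4
All options are numbers and max(Left) < min(Right), so by the simplicity theorem the value is the simplest (earliest-born) number strictly between 39/4 and 53/4.
Integers 10 through 13 all lie strictly between 39/4 and 53/4.
Among integers, the simplest (lowest birthday = smallest |n|; 0 is born on day 0, +-n on day n) is 10.
No non-integer in the interval can be simpler: if x is a non-integer in the interval, then floor(x) or ceil(x) also lies in the interval (the interval contains an integer), and both are proper prefixes of x's sign expansion, i.e. born earlier. So the game value is 10.
Game value = 10

10


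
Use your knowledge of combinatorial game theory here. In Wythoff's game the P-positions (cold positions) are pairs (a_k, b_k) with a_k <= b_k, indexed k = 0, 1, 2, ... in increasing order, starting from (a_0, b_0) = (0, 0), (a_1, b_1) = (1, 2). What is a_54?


By Wythoff's theorem, a_k = floor(k * phi) and b_k = floor(k * phi^2) = a_k + k, where phi = (1 + sqrt(5))/2 is the golden ratio.
phi = (1 + sqrt(5))/2 = 1.618034
k = 54
k * phi = 54 * 1.618034 = 87.373835
a_54 = floor(k * phi) = 87

87


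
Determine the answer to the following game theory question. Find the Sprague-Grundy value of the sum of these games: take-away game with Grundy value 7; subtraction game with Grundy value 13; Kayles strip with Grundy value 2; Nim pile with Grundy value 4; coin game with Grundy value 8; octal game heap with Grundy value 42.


By the Sprague-Grundy theorem, the Grundy value of a sum of games is the XOR of individual Grundy values.
take-away game: Grundy value = 7. Running XOR: 0 XOR 7 = 7
subtraction game: Grundy value = 13. Running XOR: 7 XOR 13 = 10
Kayles strip: Grundy value = 2. Running XOR: 10 XOR 2 = 8
Nim pile: Grundy value = 4. Running XOR: 8 XOR 4 = 12
coin game: Grundy value = 8. Running XOR: 12 XOR 8 = 4
octal game heap: Grundy value = 42. Running XOR: 4 XOR 42 = 46
The combined Grundy value is 46.

46


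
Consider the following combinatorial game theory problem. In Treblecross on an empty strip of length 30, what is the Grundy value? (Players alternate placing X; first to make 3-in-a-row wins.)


Treblecross: place X on empty cells; 3-in-a-row wins.
Playing within two cells of an existing X lets the opponent win at once, so sensible play treats the cells i-2..i+2 around each X as dead. The player left with no safe cell loses, so this is a normal-play take-away game on strips of safe cells.
Placing X at cell i (0-indexed) of a strip of k safe cells leaves independent strips of sizes max(0, i-2) and max(0, k-i-3). Hence G(k) = mex{ G(max(0,i-2)) XOR G(max(0,k-i-3)) : 0 <= i < k }, with G(0) = 0.
G(1): splits (0,0):0^0=0 -> mex({0}) = 1
G(2): splits (0,0):0^0=0 -> mex({0}) = 1
G(3): splits (0,0):0^0=0 -> mex({0}) = 1
G(4): splits (0,1):0^1=1 (0,0):0^0=0 -> mex({0, 1}) = 2
G(5): splits (0,2):0^1=1 (0,1):0^1=1 (0,0):0^0=0 -> mex({0, 1}) = 2
G(6) = mex({1}) = 0
G(7) = mex({0, 1, 2}) = 3
G(8) = mex({0, 1, 2}) = 3
G(9) = mex({0, 2}) = 1
G(10) = mex({0, 2, 3}) = 1
G(11) = mex({0, 3}) = 1
G(12) = mex({1, 3}) = 0
G(13) = mex({0, 1, 2, 3}) = 4
G(14) = mex({0, 1, 2}) = 3
G(15) = mex({0, 1, 2}) = 3
G(16) = mex({0, 1, 2, 4}) = 3
G(17) = mex({0, 1, 3, 4}) = 2
G(18) = mex({0, 1, 3, 4}) = 2
G(19) = mex({0, 1, 3, 5}) = 2
G(20) = mex({0, 1, 2, 3, 5}) = 4
G(21) = mex({0, 1, 2, 3, 5}) = 4
G(22) = mex({1, 2, 6}) = 0
G(23) = mex({0, 1, 2, 3, 4, 6}) = 5
G(24) = mex({0, 1, 2, 3, 4}) = 5
G(25) = mex({0, 1, 3, 4, 7}) = 2
G(26) = mex({0, 1, 3, 4, 5, 7}) = 2
G(27) = mex({0, 1, 3, 5}) = 2
G(28) = mex({0, 1, 2, 5}) = 3
G(29) = mex({0, 1, 2, 4, 5, 6}) = 3
G(30) = mex({1, 2, 4, 6}) = 0
Therefore G(30) = 0.

0


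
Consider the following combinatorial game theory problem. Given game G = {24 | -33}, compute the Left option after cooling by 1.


Original game: {24 | -33} (a switch {a | b} with a > b).
Cooling by t (for t below the temperature (a - b)/2 = 57/2) taxes each move by t: {a | b} cooled by t is {a - t | b + t}.
Cooling amount: t = 1
Cooled Left option: 24 - 1 = 23
Cooled Right option: -33 + 1 = -32
Cooled game: {23 | -32}
Left option = 23

23


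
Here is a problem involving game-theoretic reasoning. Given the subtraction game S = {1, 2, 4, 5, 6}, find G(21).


The subtraction set is S = {1, 2, 4, 5, 6}.
G(k) = mex{ G(k - s) : s in S, s <= k }. We compute iteratively: G(0) = 0.
G(1) = mex({0}) = 1
G(2) = mex({0, 1}) = 2
G(3) = mex({1, 2}) = 0
G(4) = mex({0, 2}) = 1
G(5) = mex({0, 1}) = 2
G(6) = mex({0, 1, 2}) = 3
G(7) = mex({0, 1, 2, 3}) = 4
G(8) = mex({0, 1, 2, 3, 4}) = 5
G(9) = mex({0, 1, 2, 4, 5}) = 3
G(10) = mex({1, 2, 3, 5}) = 0
G(11) = mex({0, 2, 3, 4}) = 1
G(12) = mex({0, 1, 3, 4, 5}) = 2
G(13) = mex({1, 2, 3, 4, 5}) = 0
G(14) = mex({0, 2, 3, 5}) = 1
G(15) = mex({0, 1, 3}) = 2
Observe that G(10)..G(15) = 0, 1, 2, 0, 1, 2 repeats G(0)..G(5) = 0, 1, 2, 0, 1, 2.
For k >= max(S) = 6, G(k) is determined by the previous 6 values G(k-6)..G(k-1); a window of 6 consecutive values has recurred shifted by 10, so by induction G(k + 10) = G(k) for all k >= 0: the sequence is periodic from the start with period 10.
One period: G(0..9) = 0, 1, 2, 0, 1, 2, 3, 4, 5, 3.
21 mod 10 = 1, so G(21) = G(1) = 1.

1


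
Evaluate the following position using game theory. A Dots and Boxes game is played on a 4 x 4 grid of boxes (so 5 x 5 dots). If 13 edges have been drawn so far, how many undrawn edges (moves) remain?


Grid: 4 x 4 boxes, i.e. 5 rows and 5 columns of dots.
Horizontal edges: (rows + 1) * cols = 5 * 4 = 20
Vertical edges: rows * (cols + 1) = 4 * 5 = 20
Total edges: 20 + 20 = 40
Edges drawn: 13
Remaining: 40 - 13 = 27

27
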